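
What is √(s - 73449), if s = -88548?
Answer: I*√161997 ≈ 402.49*I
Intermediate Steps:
√(s - 73449) = √(-88548 - 73449) = √(-161997) = I*√161997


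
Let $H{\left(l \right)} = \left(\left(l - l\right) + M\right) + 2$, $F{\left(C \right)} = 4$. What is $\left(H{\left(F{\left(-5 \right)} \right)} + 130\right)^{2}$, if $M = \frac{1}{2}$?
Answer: $\frac{70225}{4} \approx 17556.0$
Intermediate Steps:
$M = \frac{1}{2} \approx 0.5$
$H{\left(l \right)} = \frac{5}{2}$ ($H{\left(l \right)} = \left(\left(l - l\right) + \frac{1}{2}\right) + 2 = \left(0 + \frac{1}{2}\right) + 2 = \frac{1}{2} + 2 = \frac{5}{2}$)
$\left(H{\left(F{\left(-5 \right)} \right)} + 130\right)^{2} = \left(\frac{5}{2} + 130\right)^{2} = \left(\frac{265}{2}\right)^{2} = \frac{70225}{4}$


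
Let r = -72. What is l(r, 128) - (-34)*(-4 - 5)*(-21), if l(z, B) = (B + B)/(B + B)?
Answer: 6427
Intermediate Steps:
l(z, B) = 1 (l(z, B) = (2*B)/((2*B)) = (2*B)*(1/(2*B)) = 1)
l(r, 128) - (-34)*(-4 - 5)*(-21) = 1 - (-34)*(-4 - 5)*(-21) = 1 - (-34)*(-9)*(-21) = 1 - 17*18*(-21) = 1 - 306*(-21) = 1 + 6426 = 6427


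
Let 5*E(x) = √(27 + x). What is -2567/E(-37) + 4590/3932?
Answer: 2295/1966 + 2567*I*√10/2 ≈ 1.1673 + 4058.8*I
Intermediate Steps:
E(x) = √(27 + x)/5
-2567/E(-37) + 4590/3932 = -2567*5/√(27 - 37) + 4590/3932 = -2567*(-I*√10/2) + 4590*(1/3932) = -2567*(-I*√10/2) + 2295/1966 = -(-2567)*I*√10/2 + 2295/1966 = 2567*I*√10/2 + 2295/1966 = 2295/1966 + 2567*I*√10/2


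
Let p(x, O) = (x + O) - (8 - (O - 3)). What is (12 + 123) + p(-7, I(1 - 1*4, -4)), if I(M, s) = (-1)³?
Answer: 115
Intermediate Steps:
I(M, s) = -1
p(x, O) = -11 + x + 2*O (p(x, O) = (O + x) - (8 - (-3 + O)) = (O + x) - (8 + (3 - O)) = (O + x) - (11 - O) = (O + x) + (-11 + O) = -11 + x + 2*O)
(12 + 123) + p(-7, I(1 - 1*4, -4)) = (12 + 123) + (-11 - 7 + 2*(-1)) = 135 + (-11 - 7 - 2) = 135 - 20 = 115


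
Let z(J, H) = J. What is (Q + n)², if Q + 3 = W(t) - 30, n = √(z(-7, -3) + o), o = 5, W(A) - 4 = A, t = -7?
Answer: (-36 + I*√2)² ≈ 1294.0 - 101.82*I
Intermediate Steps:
W(A) = 4 + A
n = I*√2 (n = √(-7 + 5) = √(-2) = I*√2 ≈ 1.4142*I)
Q = -36 (Q = -3 + ((4 - 7) - 30) = -3 + (-3 - 30) = -3 - 33 = -36)
(Q + n)² = (-36 + I*√2)²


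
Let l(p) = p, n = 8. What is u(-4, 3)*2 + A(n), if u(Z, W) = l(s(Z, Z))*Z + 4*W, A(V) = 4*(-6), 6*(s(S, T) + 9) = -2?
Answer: 224/3 ≈ 74.667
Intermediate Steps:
s(S, T) = -28/3 (s(S, T) = -9 + (⅙)*(-2) = -9 - ⅓ = -28/3)
A(V) = -24
u(Z, W) = 4*W - 28*Z/3 (u(Z, W) = -28*Z/3 + 4*W = 4*W - 28*Z/3)
u(-4, 3)*2 + A(n) = (4*3 - 28/3*(-4))*2 - 24 = (12 + 112/3)*2 - 24 = (148/3)*2 - 24 = 296/3 - 24 = 224/3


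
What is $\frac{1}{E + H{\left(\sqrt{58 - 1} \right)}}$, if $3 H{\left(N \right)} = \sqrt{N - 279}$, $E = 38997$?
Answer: $\frac{1}{38997 + \frac{i \sqrt{279 - \sqrt{57}}}{3}} \approx 2.5643 \cdot 10^{-5} - 3.6 \cdot 10^{-9} i$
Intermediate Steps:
$H{\left(N \right)} = \frac{\sqrt{-279 + N}}{3}$ ($H{\left(N \right)} = \frac{\sqrt{N - 279}}{3} = \frac{\sqrt{-279 + N}}{3}$)
$\frac{1}{E + H{\left(\sqrt{58 - 1} \right)}} = \frac{1}{38997 + \frac{\sqrt{-279 + \sqrt{58 - 1}}}{3}} = \frac{1}{38997 + \frac{\sqrt{-279 + \sqrt{57}}}{3}}$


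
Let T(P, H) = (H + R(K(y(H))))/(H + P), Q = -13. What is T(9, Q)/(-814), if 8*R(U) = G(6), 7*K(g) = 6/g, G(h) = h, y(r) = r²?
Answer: -49/13024 ≈ -0.0037623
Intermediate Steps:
K(g) = 6/(7*g) (K(g) = (6/g)/7 = 6/(7*g))
R(U) = ¾ (R(U) = (⅛)*6 = ¾)
T(P, H) = (¾ + H)/(H + P) (T(P, H) = (H + ¾)/(H + P) = (¾ + H)/(H + P))
T(9, Q)/(-814) = ((¾ - 13)/(-13 + 9))/(-814) = (-49/4/(-4))*(-1/814) = -¼*(-49/4)*(-1/814) = (49/16)*(-1/814) = -49/13024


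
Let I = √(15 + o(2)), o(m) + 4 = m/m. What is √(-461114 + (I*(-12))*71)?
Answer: √(-461114 - 1704*√3) ≈ 681.22*I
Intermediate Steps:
o(m) = -3 (o(m) = -4 + m/m = -4 + 1 = -3)
I = 2*√3 (I = √(15 - 3) = √12 = 2*√3 ≈ 3.4641)
√(-461114 + (I*(-12))*71) = √(-461114 + ((2*√3)*(-12))*71) = √(-461114 - 24*√3*71) = √(-461114 - 1704*√3)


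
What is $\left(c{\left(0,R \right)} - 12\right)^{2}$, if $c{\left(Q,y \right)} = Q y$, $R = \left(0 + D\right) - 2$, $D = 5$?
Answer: $144$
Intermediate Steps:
$R = 3$ ($R = \left(0 + 5\right) - 2 = 5 - 2 = 3$)
$\left(c{\left(0,R \right)} - 12\right)^{2} = \left(0 \cdot 3 - 12\right)^{2} = \left(0 - 12\right)^{2} = \left(-12\right)^{2} = 144$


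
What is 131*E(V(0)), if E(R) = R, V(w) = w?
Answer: 0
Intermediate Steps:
131*E(V(0)) = 131*0 = 0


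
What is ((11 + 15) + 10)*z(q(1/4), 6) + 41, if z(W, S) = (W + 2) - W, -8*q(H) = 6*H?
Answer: 113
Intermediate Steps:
q(H) = -3*H/4
z(W, S) = 2 (z(W, S) = (2 + W) - W = 2)
((11 + 15) + 10)*z(q(1/4), 6) + 41 = ((11 + 15) + 10)*2 + 41 = (26 + 10)*2 + 41 = 36*2 + 41 = 72 + 41 = 113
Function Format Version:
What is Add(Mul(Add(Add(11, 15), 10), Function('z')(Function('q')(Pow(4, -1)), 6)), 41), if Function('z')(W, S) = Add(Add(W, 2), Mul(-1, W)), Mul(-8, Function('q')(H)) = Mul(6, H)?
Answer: 113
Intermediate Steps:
Function('q')(H) = Mul(Rational(-3, 4), H) (Function('q')(H) = Mul(Rational(-1, 8), Mul(6, H)) = Mul(Rational(-3, 4), H))
Function('z')(W, S) = 2 (Function('z')(W, S) = Add(Add(2, W), Mul(-1, W)) = 2)
Add(Mul(Add(Add(11, 15), 10), Function('z')(Function('q')(Pow(4, -1)), 6)), 41) = Add(Mul(Add(Add(11, 15), 10), 2), 41) = Add(Mul(Add(26, 10), 2), 41) = Add(Mul(36, 2), 41) = Add(72, 41) = 113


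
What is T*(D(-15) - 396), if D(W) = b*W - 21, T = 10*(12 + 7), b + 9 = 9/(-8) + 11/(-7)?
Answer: -1285065/28 ≈ -45895.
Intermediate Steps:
b = -655/56 (b = -9 + (9/(-8) + 11/(-7)) = -9 + (9*(-⅛) + 11*(-⅐)) = -9 + (-9/8 - 11/7) = -9 - 151/56 = -655/56 ≈ -11.696)
T = 190 (T = 10*19 = 190)
D(W) = -21 - 655*W/56 (D(W) = -655*W/56 - 21 = -21 - 655*W/56)
T*(D(-15) - 396) = 190*((-21 - 655/56*(-15)) - 396) = 190*((-21 + 9825/56) - 396) = 190*(8649/56 - 396) = 190*(-13527/56) = -1285065/28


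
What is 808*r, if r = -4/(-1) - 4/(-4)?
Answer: 4040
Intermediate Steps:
r = 5 (r = -4*(-1) - 4*(-1/4) = 4 + 1 = 5)
808*r = 808*5 = 4040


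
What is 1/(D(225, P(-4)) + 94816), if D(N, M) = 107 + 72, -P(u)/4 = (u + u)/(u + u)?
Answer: 1/94995 ≈ 1.0527e-5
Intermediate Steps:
P(u) = -4 (P(u) = -4*(u + u)/(u + u) = -4*2*u/(2*u) = -4*2*u*1/(2*u) = -4*1 = -4)
D(N, M) = 179
1/(D(225, P(-4)) + 94816) = 1/(179 + 94816) = 1/94995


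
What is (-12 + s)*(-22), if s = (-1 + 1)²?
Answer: 264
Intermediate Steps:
s = 0 (s = 0² = 0)
(-12 + s)*(-22) = (-12 + 0)*(-22) = -12*(-22) = 264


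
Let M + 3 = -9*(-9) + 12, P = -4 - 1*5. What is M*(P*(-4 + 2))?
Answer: 1620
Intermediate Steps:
P = -9 (P = -4 - 5 = -9)
M = 90 (M = -3 + (-9*(-9) + 12) = -3 + (81 + 12) = -3 + 93 = 90)
M*(P*(-4 + 2)) = 90*(-9*(-4 + 2)) = 90*(-9*(-2)) = 90*18 = 1620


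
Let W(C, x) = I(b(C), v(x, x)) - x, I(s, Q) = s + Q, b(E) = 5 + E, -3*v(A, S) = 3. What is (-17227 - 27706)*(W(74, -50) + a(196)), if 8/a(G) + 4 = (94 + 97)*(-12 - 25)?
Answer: -40667959640/7071 ≈ -5.7514e+6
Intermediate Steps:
v(A, S) = -1 (v(A, S) = -⅓*3 = -1)
a(G) = -8/7071 (a(G) = 8/(-4 + (94 + 97)*(-12 - 25)) = 8/(-4 + 191*(-37)) = 8/(-4 - 7067) = 8/(-7071) = 8*(-1/7071) = -8/7071)
I(s, Q) = Q + s
W(C, x) = 4 + C - x (W(C, x) = (-1 + (5 + C)) - x = (4 + C) - x = 4 + C - x)
(-17227 - 27706)*(W(74, -50) + a(196)) = (-17227 - 27706)*((4 + 74 - 1*(-50)) - 8/7071) = -44933*((4 + 74 + 50) - 8/7071) = -44933*(128 - 8/7071) = -44933*905080/7071 = -40667959640/7071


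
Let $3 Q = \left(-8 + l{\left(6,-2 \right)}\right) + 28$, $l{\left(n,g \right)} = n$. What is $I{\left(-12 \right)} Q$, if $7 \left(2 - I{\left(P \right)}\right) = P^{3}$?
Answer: $\frac{45292}{21} \approx 2156.8$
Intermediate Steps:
$I{\left(P \right)} = 2 - \frac{P^{3}}{7}$
$Q = \frac{26}{3}$ ($Q = \frac{\left(-8 + 6\right) + 28}{3} = \frac{-2 + 28}{3} = \frac{1}{3} \cdot 26 = \frac{26}{3} \approx 8.6667$)
$I{\left(-12 \right)} Q = \left(2 - \frac{\left(-12\right)^{3}}{7}\right) \frac{26}{3} = \left(2 - - \frac{1728}{7}\right) \frac{26}{3} = \left(2 + \frac{1728}{7}\right) \frac{26}{3} = \frac{1742}{7} \cdot \frac{26}{3} = \frac{45292}{21}$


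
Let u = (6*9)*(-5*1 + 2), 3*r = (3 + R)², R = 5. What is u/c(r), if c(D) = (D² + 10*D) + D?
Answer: -729/3104 ≈ -0.23486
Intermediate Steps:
r = 64/3 (r = (3 + 5)²/3 = (⅓)*8² = (⅓)*64 = 64/3 ≈ 21.333)
c(D) = D² + 11*D
u = -162 (u = 54*(-5 + 2) = 54*(-3) = -162)
u/c(r) = -162*3/(64*(11 + 64/3)) = -162/((64/3)*(97/3)) = -162/6208/9 = -162*9/6208 = -729/3104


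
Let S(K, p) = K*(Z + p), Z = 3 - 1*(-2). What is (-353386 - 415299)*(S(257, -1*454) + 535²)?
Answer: -131315995920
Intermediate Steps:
Z = 5 (Z = 3 + 2 = 5)
S(K, p) = K*(5 + p)
(-353386 - 415299)*(S(257, -1*454) + 535²) = (-353386 - 415299)*(257*(5 - 1*454) + 535²) = -768685*(257*(5 - 454) + 286225) = -768685*(257*(-449) + 286225) = -768685*(-115393 + 286225) = -768685*170832 = -131315995920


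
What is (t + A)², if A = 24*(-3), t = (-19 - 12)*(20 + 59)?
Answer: 6355441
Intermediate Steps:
t = -2449 (t = -31*79 = -2449)
A = -72
(t + A)² = (-2449 - 72)² = (-2521)² = 6355441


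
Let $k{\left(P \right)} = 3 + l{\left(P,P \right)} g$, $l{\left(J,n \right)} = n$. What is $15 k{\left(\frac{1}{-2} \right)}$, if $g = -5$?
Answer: $\frac{165}{2} \approx 82.5$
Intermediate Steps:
$k{\left(P \right)} = 3 - 5 P$ ($k{\left(P \right)} = 3 + P \left(-5\right) = 3 - 5 P$)
$15 k{\left(\frac{1}{-2} \right)} = 15 \left(3 - \frac{5}{-2}\right) = 15 \left(3 - - \frac{5}{2}\right) = 15 \left(3 + \frac{5}{2}\right) = 15 \cdot \frac{11}{2} = \frac{165}{2}$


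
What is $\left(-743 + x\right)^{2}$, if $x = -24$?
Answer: $588289$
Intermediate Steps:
$\left(-743 + x\right)^{2} = \left(-743 - 24\right)^{2} = \left(-767\right)^{2} = 588289$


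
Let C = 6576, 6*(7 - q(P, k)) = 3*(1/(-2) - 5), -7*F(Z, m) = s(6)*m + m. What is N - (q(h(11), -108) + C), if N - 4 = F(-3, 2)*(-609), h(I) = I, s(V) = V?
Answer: -21455/4 ≈ -5363.8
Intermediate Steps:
F(Z, m) = -m (F(Z, m) = -(6*m + m)/7 = -m)
q(P, k) = 39/4 (q(P, k) = 7 - (1/(-2) - 5)/2 = 7 - (-1/2 - 5)/2 = 7 - (-11)/(2*2) = 7 - 1/6*(-33/2) = 7 + 11/4 = 39/4)
N = 1222 (N = 4 - 1*2*(-609) = 4 - 2*(-609) = 4 + 1218 = 1222)
N - (q(h(11), -108) + C) = 1222 - (39/4 + 6576) = 1222 - 1*26343/4 = 1222 - 26343/4 = -21455/4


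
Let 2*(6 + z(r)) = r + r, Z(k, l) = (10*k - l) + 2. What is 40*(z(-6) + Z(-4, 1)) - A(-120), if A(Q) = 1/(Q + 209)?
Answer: -181561/89 ≈ -2040.0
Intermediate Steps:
Z(k, l) = 2 - l + 10*k (Z(k, l) = (-l + 10*k) + 2 = 2 - l + 10*k)
z(r) = -6 + r (z(r) = -6 + (r + r)/2 = -6 + (2*r)/2 = -6 + r)
A(Q) = 1/(209 + Q)
40*(z(-6) + Z(-4, 1)) - A(-120) = 40*((-6 - 6) + (2 - 1*1 + 10*(-4))) - 1/(209 - 120) = 40*(-12 + (2 - 1 - 40)) - 1/89 = 40*(-12 - 39) - 1*1/89 = 40*(-51) - 1/89 = -2040 - 1/89 = -181561/89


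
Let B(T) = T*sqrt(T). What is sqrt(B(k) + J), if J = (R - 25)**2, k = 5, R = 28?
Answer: sqrt(9 + 5*sqrt(5)) ≈ 4.4923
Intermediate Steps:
J = 9 (J = (28 - 25)**2 = 3**2 = 9)
B(T) = T**(3/2)
sqrt(B(k) + J) = sqrt(5**(3/2) + 9) = sqrt(5*sqrt(5) + 9) = sqrt(9 + 5*sqrt(5))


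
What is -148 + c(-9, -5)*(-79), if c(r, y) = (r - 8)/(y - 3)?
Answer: -2527/8 ≈ -315.88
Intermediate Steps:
c(r, y) = (-8 + r)/(-3 + y)
-148 + c(-9, -5)*(-79) = -148 + ((-8 - 9)/(-3 - 5))*(-79) = -148 + (-17/(-8))*(-79) = -148 - ⅛*(-17)*(-79) = -148 + (17/8)*(-79) = -148 - 1343/8 = -2527/8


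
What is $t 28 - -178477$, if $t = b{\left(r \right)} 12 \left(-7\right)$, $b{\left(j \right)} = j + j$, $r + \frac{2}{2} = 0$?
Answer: $183181$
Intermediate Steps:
$r = -1$ ($r = -1 + 0 = -1$)
$b{\left(j \right)} = 2 j$
$t = 168$ ($t = 2 \left(-1\right) 12 \left(-7\right) = \left(-2\right) 12 \left(-7\right) = \left(-24\right) \left(-7\right) = 168$)
$t 28 - -178477 = 168 \cdot 28 - -178477 = 4704 + 178477 = 183181$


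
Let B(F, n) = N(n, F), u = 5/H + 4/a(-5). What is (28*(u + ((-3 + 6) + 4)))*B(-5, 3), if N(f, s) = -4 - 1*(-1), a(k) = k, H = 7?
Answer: -2904/5 ≈ -580.80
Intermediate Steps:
u = -3/35 (u = 5/7 + 4/(-5) = 5*(1/7) + 4*(-1/5) = 5/7 - 4/5 = -3/35 ≈ -0.085714)
N(f, s) = -3 (N(f, s) = -4 + 1 = -3)
B(F, n) = -3
(28*(u + ((-3 + 6) + 4)))*B(-5, 3) = (28*(-3/35 + ((-3 + 6) + 4)))*(-3) = (28*(-3/35 + (3 + 4)))*(-3) = (28*(-3/35 + 7))*(-3) = (28*(242/35))*(-3) = (968/5)*(-3) = -2904/5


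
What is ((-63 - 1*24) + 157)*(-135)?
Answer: -9450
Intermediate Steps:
((-63 - 1*24) + 157)*(-135) = ((-63 - 24) + 157)*(-135) = (-87 + 157)*(-135) = 70*(-135) = -9450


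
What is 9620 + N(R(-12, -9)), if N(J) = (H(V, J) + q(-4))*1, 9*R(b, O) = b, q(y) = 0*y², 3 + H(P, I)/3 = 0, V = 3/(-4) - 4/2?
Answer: 9611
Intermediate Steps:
V = -11/4 (V = 3*(-¼) - 4*½ = -¾ - 2 = -11/4 ≈ -2.7500)
H(P, I) = -9 (H(P, I) = -9 + 3*0 = -9 + 0 = -9)
q(y) = 0
R(b, O) = b/9
N(J) = -9 (N(J) = (-9 + 0)*1 = -9*1 = -9)
9620 + N(R(-12, -9)) = 9620 - 9 = 9611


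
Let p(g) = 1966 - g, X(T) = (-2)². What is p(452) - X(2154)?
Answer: 1510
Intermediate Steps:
X(T) = 4
p(452) - X(2154) = (1966 - 1*452) - 1*4 = (1966 - 452) - 4 = 1514 - 4 = 1510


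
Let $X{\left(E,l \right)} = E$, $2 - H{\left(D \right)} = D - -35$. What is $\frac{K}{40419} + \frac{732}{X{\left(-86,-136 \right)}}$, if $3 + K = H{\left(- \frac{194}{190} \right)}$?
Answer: $- \frac{1405511519}{165111615} \approx -8.5125$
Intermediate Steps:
$H{\left(D \right)} = -33 - D$ ($H{\left(D \right)} = 2 - \left(D - -35\right) = 2 - \left(D + 35\right) = 2 - \left(35 + D\right) = -33 - D$)
$K = - \frac{3323}{95}$ ($K = -3 - \left(33 - \frac{194}{190}\right) = -3 - \left(33 - \frac{97}{95}\right) = -3 - \frac{3038}{95} = - \frac{3323}{95} \approx -34.979$)
$\frac{K}{40419} + \frac{732}{X{\left(-86,-136 \right)}} = - \frac{3323}{95 \cdot 40419} + \frac{732}{-86} = \left(- \frac{3323}{95}\right) \frac{1}{40419} + 732 \left(- \frac{1}{86}\right) = - \frac{3323}{3839805} - \frac{366}{43} = - \frac{1405511519}{165111615}$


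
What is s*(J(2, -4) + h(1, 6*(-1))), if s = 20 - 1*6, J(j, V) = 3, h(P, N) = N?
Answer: -42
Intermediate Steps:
s = 14 (s = 20 - 6 = 14)
s*(J(2, -4) + h(1, 6*(-1))) = 14*(3 + 6*(-1)) = 14*(3 - 6) = 14*(-3) = -42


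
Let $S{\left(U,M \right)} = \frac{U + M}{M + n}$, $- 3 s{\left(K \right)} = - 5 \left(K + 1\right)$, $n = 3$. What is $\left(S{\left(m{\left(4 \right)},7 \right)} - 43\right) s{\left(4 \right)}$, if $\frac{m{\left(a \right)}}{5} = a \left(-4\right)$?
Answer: $- \frac{2515}{6} \approx -419.17$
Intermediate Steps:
$m{\left(a \right)} = - 20 a$ ($m{\left(a \right)} = 5 a \left(-4\right) = 5 \left(- 4 a\right) = - 20 a$)
$s{\left(K \right)} = \frac{5}{3} + \frac{5 K}{3}$ ($s{\left(K \right)} = - \frac{\left(-5\right) \left(K + 1\right)}{3} = - \frac{\left(-5\right) \left(1 + K\right)}{3} = - \frac{-5 - 5 K}{3} = \frac{5}{3} + \frac{5 K}{3}$)
$S{\left(U,M \right)} = \frac{M + U}{3 + M}$ ($S{\left(U,M \right)} = \frac{U + M}{M + 3} = \frac{M + U}{3 + M}$)
$\left(S{\left(m{\left(4 \right)},7 \right)} - 43\right) s{\left(4 \right)} = \left(\frac{7 - 80}{3 + 7} - 43\right) \left(\frac{5}{3} + \frac{5}{3} \cdot 4\right) = \left(\frac{7 - 80}{10} - 43\right) \left(\frac{5}{3} + \frac{20}{3}\right) = \left(\frac{1}{10} \left(-73\right) - 43\right) \frac{25}{3} = \left(- \frac{73}{10} - 43\right) \frac{25}{3} = \left(- \frac{503}{10}\right) \frac{25}{3} = - \frac{2515}{6}$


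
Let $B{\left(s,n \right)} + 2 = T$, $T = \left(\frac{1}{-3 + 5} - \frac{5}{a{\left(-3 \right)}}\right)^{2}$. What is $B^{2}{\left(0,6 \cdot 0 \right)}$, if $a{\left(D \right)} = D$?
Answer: $\frac{9409}{1296} \approx 7.26$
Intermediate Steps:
$T = \frac{169}{36}$ ($T = \left(\frac{1}{-3 + 5} + \left(\frac{0}{2} - \frac{5}{-3}\right)\right)^{2} = \left(\frac{1}{2} + \left(0 \cdot \frac{1}{2} - - \frac{5}{3}\right)\right)^{2} = \left(\frac{1}{2} + \left(0 + \frac{5}{3}\right)\right)^{2} = \left(\frac{1}{2} + \frac{5}{3}\right)^{2} = \left(\frac{13}{6}\right)^{2} = \frac{169}{36} \approx 4.6944$)
$B{\left(s,n \right)} = \frac{97}{36}$ ($B{\left(s,n \right)} = -2 + \frac{169}{36} = \frac{97}{36}$)
$B^{2}{\left(0,6 \cdot 0 \right)} = \left(\frac{97}{36}\right)^{2} = \frac{9409}{1296}$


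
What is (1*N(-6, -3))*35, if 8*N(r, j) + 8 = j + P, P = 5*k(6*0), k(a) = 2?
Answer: -35/8 ≈ -4.3750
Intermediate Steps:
P = 10 (P = 5*2 = 10)
N(r, j) = 1/4 + j/8 (N(r, j) = -1 + (j + 10)/8 = -1 + (10 + j)/8 = -1 + (5/4 + j/8) = 1/4 + j/8)
(1*N(-6, -3))*35 = (1*(1/4 + (1/8)*(-3)))*35 = (1*(1/4 - 3/8))*35 = (1*(-1/8))*35 = -1/8*35 = -35/8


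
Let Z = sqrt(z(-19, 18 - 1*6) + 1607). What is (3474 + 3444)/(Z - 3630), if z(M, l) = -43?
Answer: -6278085/3293834 - 3459*sqrt(391)/3293834 ≈ -1.9268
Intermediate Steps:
Z = 2*sqrt(391) (Z = sqrt(-43 + 1607) = sqrt(1564) = 2*sqrt(391) ≈ 39.547)
(3474 + 3444)/(Z - 3630) = (3474 + 3444)/(2*sqrt(391) - 3630) = 6918/(-3630 + 2*sqrt(391))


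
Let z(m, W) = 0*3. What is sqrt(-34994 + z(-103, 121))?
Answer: I*sqrt(34994) ≈ 187.07*I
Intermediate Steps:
z(m, W) = 0
sqrt(-34994 + z(-103, 121)) = sqrt(-34994 + 0) = sqrt(-34994) = I*sqrt(34994)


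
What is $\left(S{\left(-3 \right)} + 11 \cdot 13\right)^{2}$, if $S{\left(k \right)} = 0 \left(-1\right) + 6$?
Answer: $22201$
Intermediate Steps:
$S{\left(k \right)} = 6$ ($S{\left(k \right)} = 0 + 6 = 6$)
$\left(S{\left(-3 \right)} + 11 \cdot 13\right)^{2} = \left(6 + 11 \cdot 13\right)^{2} = \left(6 + 143\right)^{2} = 149^{2} = 22201$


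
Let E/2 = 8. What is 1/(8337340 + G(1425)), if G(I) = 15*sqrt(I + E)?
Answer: 151588/1263840690025 - 3*sqrt(1441)/13902247590275 ≈ 1.1993e-7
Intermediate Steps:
E = 16 (E = 2*8 = 16)
G(I) = 15*sqrt(16 + I) (G(I) = 15*sqrt(I + 16) = 15*sqrt(16 + I))
1/(8337340 + G(1425)) = 1/(8337340 + 15*sqrt(16 + 1425)) = 1/(8337340 + 15*sqrt(1441))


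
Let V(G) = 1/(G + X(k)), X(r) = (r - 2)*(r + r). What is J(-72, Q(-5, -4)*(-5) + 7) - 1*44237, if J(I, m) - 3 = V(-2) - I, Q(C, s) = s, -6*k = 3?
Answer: -44160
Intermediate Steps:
k = -½ (k = -⅙*3 = -½ ≈ -0.50000)
X(r) = 2*r*(-2 + r) (X(r) = (-2 + r)*(2*r) = 2*r*(-2 + r))
V(G) = 1/(5/2 + G) (V(G) = 1/(G + 2*(-½)*(-2 - ½)) = 1/(G + 2*(-½)*(-5/2)) = 1/(G + 5/2) = 1/(5/2 + G))
J(I, m) = 5 - I (J(I, m) = 3 + (2/(5 + 2*(-2)) - I) = 3 + (2/(5 - 4) - I) = 3 + (2/1 - I) = 3 + (2*1 - I) = 3 + (2 - I) = 5 - I)
J(-72, Q(-5, -4)*(-5) + 7) - 1*44237 = (5 - 1*(-72)) - 1*44237 = (5 + 72) - 44237 = 77 - 44237 = -44160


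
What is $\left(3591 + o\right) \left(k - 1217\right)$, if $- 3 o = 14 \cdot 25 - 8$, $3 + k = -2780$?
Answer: $-13908000$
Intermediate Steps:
$k = -2783$ ($k = -3 - 2780 = -2783$)
$o = -114$ ($o = - \frac{14 \cdot 25 - 8}{3} = - \frac{350 - 8}{3} = \left(- \frac{1}{3}\right) 342 = -114$)
$\left(3591 + o\right) \left(k - 1217\right) = \left(3591 - 114\right) \left(-2783 - 1217\right) = 3477 \left(-4000\right) = -13908000$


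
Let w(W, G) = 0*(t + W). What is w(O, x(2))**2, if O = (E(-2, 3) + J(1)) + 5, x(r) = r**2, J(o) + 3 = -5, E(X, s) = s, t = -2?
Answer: 0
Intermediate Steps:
J(o) = -8 (J(o) = -3 - 5 = -8)
O = 0 (O = (3 - 8) + 5 = -5 + 5 = 0)
w(W, G) = 0 (w(W, G) = 0*(-2 + W) = 0)
w(O, x(2))**2 = 0**2 = 0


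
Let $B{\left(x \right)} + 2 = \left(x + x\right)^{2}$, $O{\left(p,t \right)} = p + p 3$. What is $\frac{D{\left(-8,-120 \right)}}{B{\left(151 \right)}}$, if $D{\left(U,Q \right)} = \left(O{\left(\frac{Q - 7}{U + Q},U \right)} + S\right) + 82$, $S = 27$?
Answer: $\frac{3615}{2918464} \approx 0.0012387$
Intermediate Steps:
$O{\left(p,t \right)} = 4 p$ ($O{\left(p,t \right)} = p + 3 p = 4 p$)
$B{\left(x \right)} = -2 + 4 x^{2}$ ($B{\left(x \right)} = -2 + \left(x + x\right)^{2} = -2 + \left(2 x\right)^{2} = -2 + 4 x^{2}$)
$D{\left(U,Q \right)} = 109 + \frac{4 \left(-7 + Q\right)}{Q + U}$ ($D{\left(U,Q \right)} = \left(4 \frac{Q - 7}{U + Q} + 27\right) + 82 = \left(4 \frac{-7 + Q}{Q + U} + 27\right) + 82 = \left(\frac{4 \left(-7 + Q\right)}{Q + U} + 27\right) + 82 = \left(27 + \frac{4 \left(-7 + Q\right)}{Q + U}\right) + 82 = 109 + \frac{4 \left(-7 + Q\right)}{Q + U}$)
$\frac{D{\left(-8,-120 \right)}}{B{\left(151 \right)}} = \frac{\frac{1}{-120 - 8} \left(-28 + 109 \left(-8\right) + 113 \left(-120\right)\right)}{-2 + 4 \cdot 151^{2}} = \frac{\frac{1}{-128} \left(-28 - 872 - 13560\right)}{-2 + 4 \cdot 22801} = \frac{\left(- \frac{1}{128}\right) \left(-14460\right)}{-2 + 91204} = \frac{3615}{32 \cdot 91202} = \frac{3615}{32} \cdot \frac{1}{91202} = \frac{3615}{2918464}$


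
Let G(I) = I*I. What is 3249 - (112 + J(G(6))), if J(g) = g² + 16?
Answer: 1825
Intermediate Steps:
G(I) = I²
J(g) = 16 + g²
3249 - (112 + J(G(6))) = 3249 - (112 + (16 + (6²)²)) = 3249 - (112 + (16 + 36²)) = 3249 - (112 + (16 + 1296)) = 3249 - (112 + 1312) = 3249 - 1*1424 = 3249 - 1424 = 1825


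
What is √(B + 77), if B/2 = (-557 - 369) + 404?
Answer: I*√967 ≈ 31.097*I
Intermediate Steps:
B = -1044 (B = 2*((-557 - 369) + 404) = 2*(-926 + 404) = 2*(-522) = -1044)
√(B + 77) = √(-1044 + 77) = √(-967) = I*√967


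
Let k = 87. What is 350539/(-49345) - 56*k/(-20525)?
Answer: -1390880827/202561225 ≈ -6.8665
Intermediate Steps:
350539/(-49345) - 56*k/(-20525) = 350539/(-49345) - 56*87/(-20525) = 350539*(-1/49345) - 4872*(-1/20525) = -350539/49345 + 4872/20525 = -1390880827/202561225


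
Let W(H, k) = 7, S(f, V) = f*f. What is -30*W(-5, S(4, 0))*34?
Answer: -7140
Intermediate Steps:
S(f, V) = f²
-30*W(-5, S(4, 0))*34 = -30*7*34 = -210*34 = -7140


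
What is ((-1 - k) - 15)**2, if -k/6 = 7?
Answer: 676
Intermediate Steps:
k = -42 (k = -6*7 = -42)
((-1 - k) - 15)**2 = ((-1 - 1*(-42)) - 15)**2 = ((-1 + 42) - 15)**2 = (41 - 15)**2 = 26**2 = 676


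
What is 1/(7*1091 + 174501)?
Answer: 1/182138 ≈ 5.4903e-6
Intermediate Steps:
1/(7*1091 + 174501) = 1/(7637 + 174501) = 1/182138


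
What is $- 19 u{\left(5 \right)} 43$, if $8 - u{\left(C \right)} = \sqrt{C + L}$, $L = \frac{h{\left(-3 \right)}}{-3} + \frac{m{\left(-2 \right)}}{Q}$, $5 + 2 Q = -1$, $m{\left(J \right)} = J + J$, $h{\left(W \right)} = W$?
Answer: $-6536 + \frac{817 \sqrt{66}}{3} \approx -4323.6$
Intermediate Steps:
$m{\left(J \right)} = 2 J$
$Q = -3$ ($Q = - \frac{5}{2} + \frac{1}{2} \left(-1\right) = - \frac{5}{2} - \frac{1}{2} = -3$)
$L = \frac{7}{3}$ ($L = - \frac{3}{-3} + \frac{2 \left(-2\right)}{-3} = \left(-3\right) \left(- \frac{1}{3}\right) - - \frac{4}{3} = 1 + \frac{4}{3} = \frac{7}{3} \approx 2.3333$)
$u{\left(C \right)} = 8 - \sqrt{\frac{7}{3} + C}$ ($u{\left(C \right)} = 8 - \sqrt{C + \frac{7}{3}} = 8 - \sqrt{\frac{7}{3} + C}$)
$- 19 u{\left(5 \right)} 43 = - 19 \left(8 - \frac{\sqrt{21 + 9 \cdot 5}}{3}\right) 43 = - 19 \left(8 - \frac{\sqrt{21 + 45}}{3}\right) 43 = - 19 \left(8 - \frac{\sqrt{66}}{3}\right) 43 = \left(-152 + \frac{19 \sqrt{66}}{3}\right) 43 = -6536 + \frac{817 \sqrt{66}}{3}$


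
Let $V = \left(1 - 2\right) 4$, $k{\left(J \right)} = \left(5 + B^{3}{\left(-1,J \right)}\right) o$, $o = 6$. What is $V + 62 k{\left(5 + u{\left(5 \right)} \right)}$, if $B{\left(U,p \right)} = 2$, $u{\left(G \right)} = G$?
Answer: $4832$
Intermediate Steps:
$k{\left(J \right)} = 78$ ($k{\left(J \right)} = \left(5 + 2^{3}\right) 6 = \left(5 + 8\right) 6 = 13 \cdot 6 = 78$)
$V = -4$ ($V = \left(-1\right) 4 = -4$)
$V + 62 k{\left(5 + u{\left(5 \right)} \right)} = -4 + 62 \cdot 78 = -4 + 4836 = 4832$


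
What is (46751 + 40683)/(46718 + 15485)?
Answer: 87434/62203 ≈ 1.4056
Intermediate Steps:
(46751 + 40683)/(46718 + 15485) = 87434/62203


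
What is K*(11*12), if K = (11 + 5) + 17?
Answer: 4356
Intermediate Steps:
K = 33 (K = 16 + 17 = 33)
K*(11*12) = 33*(11*12) = 33*132 = 4356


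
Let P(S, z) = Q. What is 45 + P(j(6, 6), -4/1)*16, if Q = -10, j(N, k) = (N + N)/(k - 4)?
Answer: -115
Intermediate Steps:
j(N, k) = 2*N/(-4 + k) (j(N, k) = (2*N)/(-4 + k) = 2*N/(-4 + k))
P(S, z) = -10
45 + P(j(6, 6), -4/1)*16 = 45 - 10*16 = 45 - 160 = -115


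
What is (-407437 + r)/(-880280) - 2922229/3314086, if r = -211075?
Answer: -65322223011/364665453010 ≈ -0.17913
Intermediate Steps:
(-407437 + r)/(-880280) - 2922229/3314086 = (-407437 - 211075)/(-880280) - 2922229/3314086 = -618512*(-1/880280) - 2922229*1/3314086 = 77314/110035 - 2922229/3314086 = -65322223011/364665453010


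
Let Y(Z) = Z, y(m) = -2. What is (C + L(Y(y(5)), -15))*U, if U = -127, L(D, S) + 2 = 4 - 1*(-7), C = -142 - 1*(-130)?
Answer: 381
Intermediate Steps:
C = -12 (C = -142 + 130 = -12)
L(D, S) = 9 (L(D, S) = -2 + (4 - 1*(-7)) = -2 + (4 + 7) = -2 + 11 = 9)
(C + L(Y(y(5)), -15))*U = (-12 + 9)*(-127) = -3*(-127) = 381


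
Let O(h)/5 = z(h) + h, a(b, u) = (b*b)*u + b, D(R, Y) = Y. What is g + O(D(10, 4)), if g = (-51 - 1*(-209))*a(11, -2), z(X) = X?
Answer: -36458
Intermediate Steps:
a(b, u) = b + u*b² (a(b, u) = b²*u + b = u*b² + b = b + u*b²)
O(h) = 10*h (O(h) = 5*(h + h) = 5*(2*h) = 10*h)
g = -36498 (g = (-51 - 1*(-209))*(11*(1 + 11*(-2))) = (-51 + 209)*(11*(1 - 22)) = 158*(11*(-21)) = 158*(-231) = -36498)
g + O(D(10, 4)) = -36498 + 10*4 = -36498 + 40 = -36458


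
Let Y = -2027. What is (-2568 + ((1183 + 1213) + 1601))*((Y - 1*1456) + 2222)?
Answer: -1801969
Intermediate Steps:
(-2568 + ((1183 + 1213) + 1601))*((Y - 1*1456) + 2222) = (-2568 + ((1183 + 1213) + 1601))*((-2027 - 1*1456) + 2222) = (-2568 + (2396 + 1601))*((-2027 - 1456) + 2222) = (-2568 + 3997)*(-3483 + 2222) = 1429*(-1261) = -1801969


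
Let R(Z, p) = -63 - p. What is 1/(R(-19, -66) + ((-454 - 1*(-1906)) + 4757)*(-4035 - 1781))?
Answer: -1/36111541 ≈ -2.7692e-8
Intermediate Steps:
1/(R(-19, -66) + ((-454 - 1*(-1906)) + 4757)*(-4035 - 1781)) = 1/((-63 - 1*(-66)) + ((-454 - 1*(-1906)) + 4757)*(-4035 - 1781)) = 1/((-63 + 66) + ((-454 + 1906) + 4757)*(-5816)) = 1/(3 + (1452 + 4757)*(-5816)) = 1/(3 + 6209*(-5816)) = 1/(3 - 36111544) = 1/(-36111541) = -1/36111541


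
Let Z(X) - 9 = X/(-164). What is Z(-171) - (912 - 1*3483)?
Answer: 423291/164 ≈ 2581.0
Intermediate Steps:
Z(X) = 9 - X/164 (Z(X) = 9 + X/(-164) = 9 + X*(-1/164) = 9 - X/164)
Z(-171) - (912 - 1*3483) = (9 - 1/164*(-171)) - (912 - 1*3483) = (9 + 171/164) - (912 - 3483) = 1647/164 - 1*(-2571) = 1647/164 + 2571 = 423291/164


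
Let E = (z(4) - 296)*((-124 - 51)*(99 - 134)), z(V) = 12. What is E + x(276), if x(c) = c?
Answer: -1739224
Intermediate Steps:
E = -1739500 (E = (12 - 296)*((-124 - 51)*(99 - 134)) = -(-49700)*(-35) = -284*6125 = -1739500)
E + x(276) = -1739500 + 276 = -1739224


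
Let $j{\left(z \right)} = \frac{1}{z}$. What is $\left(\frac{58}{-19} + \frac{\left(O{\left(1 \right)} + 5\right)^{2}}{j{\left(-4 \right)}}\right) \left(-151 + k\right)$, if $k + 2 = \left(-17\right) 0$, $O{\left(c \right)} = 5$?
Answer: $\frac{1171674}{19} \approx 61667.0$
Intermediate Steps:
$k = -2$ ($k = -2 - 0 = -2 + 0 = -2$)
$\left(\frac{58}{-19} + \frac{\left(O{\left(1 \right)} + 5\right)^{2}}{j{\left(-4 \right)}}\right) \left(-151 + k\right) = \left(\frac{58}{-19} + \frac{\left(5 + 5\right)^{2}}{\frac{1}{-4}}\right) \left(-151 - 2\right) = \left(58 \left(- \frac{1}{19}\right) + \frac{10^{2}}{- \frac{1}{4}}\right) \left(-153\right) = \left(- \frac{58}{19} + 100 \left(-4\right)\right) \left(-153\right) = \left(- \frac{58}{19} - 400\right) \left(-153\right) = \left(- \frac{7658}{19}\right) \left(-153\right) = \frac{1171674}{19}$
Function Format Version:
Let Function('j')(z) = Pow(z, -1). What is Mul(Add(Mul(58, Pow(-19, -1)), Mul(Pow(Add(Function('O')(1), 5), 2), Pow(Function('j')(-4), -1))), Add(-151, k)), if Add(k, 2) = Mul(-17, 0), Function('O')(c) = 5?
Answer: Rational(1171674, 19) ≈ 61667.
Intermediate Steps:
k = -2 (k = Add(-2, Mul(-17, 0)) = Add(-2, 0) = -2)
Mul(Add(Mul(58, Pow(-19, -1)), Mul(Pow(Add(Function('O')(1), 5), 2), Pow(Function('j')(-4), -1))), Add(-151, k)) = Mul(Add(Mul(58, Pow(-19, -1)), Mul(Pow(Add(5, 5), 2), Pow(Pow(-4, -1), -1))), Add(-151, -2)) = Mul(Add(Mul(58, Rational(-1, 19)), Mul(Pow(10, 2), Pow(Rational(-1, 4), -1))), -153) = Mul(Add(Rational(-58, 19), Mul(100, -4)), -153) = Mul(Add(Rational(-58, 19), -400), -153) = Mul(Rational(-7658, 19), -153) = Rational(1171674, 19)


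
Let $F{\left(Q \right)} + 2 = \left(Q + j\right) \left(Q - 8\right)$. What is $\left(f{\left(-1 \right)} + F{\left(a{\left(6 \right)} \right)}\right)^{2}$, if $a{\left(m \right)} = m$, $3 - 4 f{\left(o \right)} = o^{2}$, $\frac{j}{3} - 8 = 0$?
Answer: $\frac{15129}{4} \approx 3782.3$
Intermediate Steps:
$j = 24$ ($j = 24 + 3 \cdot 0 = 24 + 0 = 24$)
$f{\left(o \right)} = \frac{3}{4} - \frac{o^{2}}{4}$
$F{\left(Q \right)} = -2 + \left(-8 + Q\right) \left(24 + Q\right)$ ($F{\left(Q \right)} = -2 + \left(Q + 24\right) \left(Q - 8\right) = -2 + \left(24 + Q\right) \left(-8 + Q\right) = -2 + \left(-8 + Q\right) \left(24 + Q\right)$)
$\left(f{\left(-1 \right)} + F{\left(a{\left(6 \right)} \right)}\right)^{2} = \left(\left(\frac{3}{4} - \frac{\left(-1\right)^{2}}{4}\right) + \left(-194 + 6^{2} + 16 \cdot 6\right)\right)^{2} = \left(\left(\frac{3}{4} - \frac{1}{4}\right) + \left(-194 + 36 + 96\right)\right)^{2} = \left(\left(\frac{3}{4} - \frac{1}{4}\right) - 62\right)^{2} = \left(\frac{1}{2} - 62\right)^{2} = \left(- \frac{123}{2}\right)^{2} = \frac{15129}{4}$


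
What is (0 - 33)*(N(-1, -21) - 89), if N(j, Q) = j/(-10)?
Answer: 29337/10 ≈ 2933.7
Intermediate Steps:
N(j, Q) = -j/10 (N(j, Q) = j*(-⅒) = -j/10)
(0 - 33)*(N(-1, -21) - 89) = (0 - 33)*(-⅒*(-1) - 89) = -33*(⅒ - 89) = -33*(-889/10) = 29337/10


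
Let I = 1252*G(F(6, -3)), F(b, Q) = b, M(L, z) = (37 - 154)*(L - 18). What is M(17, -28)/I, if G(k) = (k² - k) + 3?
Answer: 39/13772 ≈ 0.0028318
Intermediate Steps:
M(L, z) = 2106 - 117*L (M(L, z) = -117*(-18 + L) = 2106 - 117*L)
G(k) = 3 + k² - k
I = 41316 (I = 1252*(3 + 6² - 1*6) = 1252*(3 + 36 - 6) = 1252*33 = 41316)
M(17, -28)/I = (2106 - 117*17)/41316 = (2106 - 1989)*(1/41316) = 117*(1/41316) = 39/13772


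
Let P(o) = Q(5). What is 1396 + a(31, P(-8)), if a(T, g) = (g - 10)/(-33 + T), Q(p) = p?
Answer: 2797/2 ≈ 1398.5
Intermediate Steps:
P(o) = 5
a(T, g) = (-10 + g)/(-33 + T)
1396 + a(31, P(-8)) = 1396 + (-10 + 5)/(-33 + 31) = 1396 - 5/(-2) = 1396 - 1/2*(-5) = 1396 + 5/2 = 2797/2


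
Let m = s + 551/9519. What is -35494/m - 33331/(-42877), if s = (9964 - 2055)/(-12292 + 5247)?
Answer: 2685827963908067/80568112604 ≈ 33336.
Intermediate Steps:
s = -7909/7045 (s = 7909/(-7045) = 7909*(-1/7045) = -7909/7045 ≈ -1.1226)
m = -3758104/3529545 (m = -7909/7045 + 551/9519 = -7909/7045 + 551*(1/9519) = -7909/7045 + 29/501 = -3758104/3529545 ≈ -1.0648)
-35494/m - 33331/(-42877) = -35494/(-3758104/3529545) - 33331/(-42877) = -35494*(-3529545/3758104) - 33331*(-1/42877) = 62638835115/1879052 + 33331/42877 = 2685827963908067/80568112604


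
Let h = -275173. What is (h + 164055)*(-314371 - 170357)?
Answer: 53862005904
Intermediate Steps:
(h + 164055)*(-314371 - 170357) = (-275173 + 164055)*(-314371 - 170357) = -111118*(-484728) = 53862005904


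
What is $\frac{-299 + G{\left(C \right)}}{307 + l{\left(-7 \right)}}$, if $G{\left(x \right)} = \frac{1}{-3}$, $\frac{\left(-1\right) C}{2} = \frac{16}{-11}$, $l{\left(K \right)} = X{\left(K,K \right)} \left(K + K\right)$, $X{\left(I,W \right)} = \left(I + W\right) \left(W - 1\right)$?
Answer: $\frac{898}{3783} \approx 0.23738$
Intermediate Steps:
$X{\left(I,W \right)} = \left(-1 + W\right) \left(I + W\right)$ ($X{\left(I,W \right)} = \left(I + W\right) \left(-1 + W\right) = \left(-1 + W\right) \left(I + W\right)$)
$l{\left(K \right)} = 2 K \left(- 2 K + 2 K^{2}\right)$ ($l{\left(K \right)} = \left(K^{2} - K - K + K K\right) \left(K + K\right) = \left(K^{2} - K - K + K^{2}\right) 2 K = \left(- 2 K + 2 K^{2}\right) 2 K = 2 K \left(- 2 K + 2 K^{2}\right)$)
$C = \frac{32}{11}$ ($C = - 2 \frac{16}{-11} = - 2 \cdot 16 \left(- \frac{1}{11}\right) = \left(-2\right) \left(- \frac{16}{11}\right) = \frac{32}{11} \approx 2.9091$)
$G{\left(x \right)} = - \frac{1}{3}$
$\frac{-299 + G{\left(C \right)}}{307 + l{\left(-7 \right)}} = \frac{-299 - \frac{1}{3}}{307 + 4 \left(-7\right)^{2} \left(-1 - 7\right)} = - \frac{898}{3 \left(307 + 4 \cdot 49 \left(-8\right)\right)} = - \frac{898}{3 \left(307 - 1568\right)} = - \frac{898}{3 \left(-1261\right)} = \left(- \frac{898}{3}\right) \left(- \frac{1}{1261}\right) = \frac{898}{3783}$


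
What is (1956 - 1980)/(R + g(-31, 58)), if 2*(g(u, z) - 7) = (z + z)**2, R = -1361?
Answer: -12/2687 ≈ -0.0044659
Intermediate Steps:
g(u, z) = 7 + 2*z**2 (g(u, z) = 7 + (z + z)**2/2 = 7 + (2*z)**2/2 = 7 + (4*z**2)/2 = 7 + 2*z**2)
(1956 - 1980)/(R + g(-31, 58)) = (1956 - 1980)/(-1361 + (7 + 2*58**2)) = -24/(-1361 + (7 + 2*3364)) = -24/(-1361 + (7 + 6728)) = -24/(-1361 + 6735) = -24/5374 = -24*1/5374 = -12/2687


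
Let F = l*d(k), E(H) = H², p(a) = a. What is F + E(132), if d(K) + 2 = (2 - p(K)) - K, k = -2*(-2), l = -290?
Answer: 19744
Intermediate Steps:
k = 4
d(K) = -2*K (d(K) = -2 + ((2 - K) - K) = -2 + (2 - 2*K) = -2*K)
F = 2320 (F = -(-580)*4 = -290*(-8) = 2320)
F + E(132) = 2320 + 132² = 2320 + 17424 = 19744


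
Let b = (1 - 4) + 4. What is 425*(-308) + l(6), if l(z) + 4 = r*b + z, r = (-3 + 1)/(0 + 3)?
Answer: -392696/3 ≈ -1.3090e+5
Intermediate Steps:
r = -⅔ (r = -2/3 = -2*⅓ = -⅔ ≈ -0.66667)
b = 1 (b = -3 + 4 = 1)
l(z) = -14/3 + z (l(z) = -4 + (-⅔*1 + z) = -4 + (-⅔ + z) = -14/3 + z)
425*(-308) + l(6) = 425*(-308) + (-14/3 + 6) = -130900 + 4/3 = -392696/3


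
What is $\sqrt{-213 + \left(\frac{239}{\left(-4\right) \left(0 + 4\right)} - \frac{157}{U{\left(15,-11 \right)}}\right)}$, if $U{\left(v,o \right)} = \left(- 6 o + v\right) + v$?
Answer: $\frac{i \sqrt{132234}}{24} \approx 15.152 i$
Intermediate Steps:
$U{\left(v,o \right)} = - 6 o + 2 v$ ($U{\left(v,o \right)} = \left(v - 6 o\right) + v = - 6 o + 2 v$)
$\sqrt{-213 + \left(\frac{239}{\left(-4\right) \left(0 + 4\right)} - \frac{157}{U{\left(15,-11 \right)}}\right)} = \sqrt{-213 - \left(- 239 \left(- \frac{1}{4 \left(0 + 4\right)}\right) + \frac{157}{\left(-6\right) \left(-11\right) + 2 \cdot 15}\right)} = \sqrt{-213 - \left(\frac{239}{16} + \frac{157}{66 + 30}\right)} = \sqrt{-213 + \left(\frac{239}{-16} - \frac{157}{96}\right)} = \sqrt{-213 + \left(239 \left(- \frac{1}{16}\right) - \frac{157}{96}\right)} = \sqrt{-213 - \frac{1591}{96}} = \sqrt{- \frac{22039}{96}} = \frac{i \sqrt{132234}}{24}$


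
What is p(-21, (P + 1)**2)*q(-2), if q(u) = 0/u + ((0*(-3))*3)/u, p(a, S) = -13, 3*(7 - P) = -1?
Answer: 0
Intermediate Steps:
P = 22/3 (P = 7 - 1/3*(-1) = 7 + 1/3 = 22/3 ≈ 7.3333)
q(u) = 0 (q(u) = 0 + (0*3)/u = 0 + 0/u = 0 + 0 = 0)
p(-21, (P + 1)**2)*q(-2) = -13*0 = 0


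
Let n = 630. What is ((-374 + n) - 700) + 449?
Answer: 5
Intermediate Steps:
((-374 + n) - 700) + 449 = ((-374 + 630) - 700) + 449 = (256 - 700) + 449 = -444 + 449 = 5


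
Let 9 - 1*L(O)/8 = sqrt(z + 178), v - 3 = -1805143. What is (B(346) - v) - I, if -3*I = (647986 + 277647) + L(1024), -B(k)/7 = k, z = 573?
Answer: 6333859/3 - 8*sqrt(751)/3 ≈ 2.1112e+6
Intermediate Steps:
v = -1805140 (v = 3 - 1805143 = -1805140)
B(k) = -7*k
L(O) = 72 - 8*sqrt(751) (L(O) = 72 - 8*sqrt(573 + 178) = 72 - 8*sqrt(751))
I = -925705/3 + 8*sqrt(751)/3 (I = -((647986 + 277647) + (72 - 8*sqrt(751)))/3 = -(925633 + (72 - 8*sqrt(751)))/3 = -(925705 - 8*sqrt(751))/3 = -925705/3 + 8*sqrt(751)/3 ≈ -3.0850e+5)
(B(346) - v) - I = (-7*346 - 1*(-1805140)) - (-925705/3 + 8*sqrt(751)/3) = (-2422 + 1805140) + (925705/3 - 8*sqrt(751)/3) = 1802718 + (925705/3 - 8*sqrt(751)/3) = 6333859/3 - 8*sqrt(751)/3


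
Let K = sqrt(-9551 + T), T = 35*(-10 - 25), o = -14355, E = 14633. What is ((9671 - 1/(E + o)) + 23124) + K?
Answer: 9117009/278 + 2*I*sqrt(2694) ≈ 32795.0 + 103.81*I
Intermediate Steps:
T = -1225 (T = 35*(-35) = -1225)
K = 2*I*sqrt(2694) (K = sqrt(-9551 - 1225) = sqrt(-10776) = 2*I*sqrt(2694) ≈ 103.81*I)
((9671 - 1/(E + o)) + 23124) + K = ((9671 - 1/(14633 - 14355)) + 23124) + 2*I*sqrt(2694) = ((9671 - 1/278) + 23124) + 2*I*sqrt(2694) = (2688537/278 + 23124) + 2*I*sqrt(2694) = 9117009/278 + 2*I*sqrt(2694)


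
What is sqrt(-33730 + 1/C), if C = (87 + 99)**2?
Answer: I*sqrt(1166923079)/186 ≈ 183.66*I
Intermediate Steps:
C = 34596 (C = 186**2 = 34596)
sqrt(-33730 + 1/C) = sqrt(-33730 + 1/34596) = sqrt(-1166923079/34596) = I*sqrt(1166923079)/186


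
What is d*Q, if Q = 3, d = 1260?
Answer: 3780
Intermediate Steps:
d*Q = 1260*3 = 3780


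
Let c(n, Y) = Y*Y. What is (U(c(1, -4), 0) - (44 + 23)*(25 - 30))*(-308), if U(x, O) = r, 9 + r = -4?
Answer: -99176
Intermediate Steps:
c(n, Y) = Y**2
r = -13 (r = -9 - 4 = -13)
U(x, O) = -13
(U(c(1, -4), 0) - (44 + 23)*(25 - 30))*(-308) = (-13 - (44 + 23)*(25 - 30))*(-308) = (-13 - 67*(-5))*(-308) = (-13 - 1*(-335))*(-308) = (-13 + 335)*(-308) = 322*(-308) = -99176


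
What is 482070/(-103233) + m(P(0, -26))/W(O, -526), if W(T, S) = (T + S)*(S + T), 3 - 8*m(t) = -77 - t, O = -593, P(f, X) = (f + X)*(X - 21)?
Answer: -268272200933/57450816228 ≈ -4.6696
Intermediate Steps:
P(f, X) = (-21 + X)*(X + f) (P(f, X) = (X + f)*(-21 + X) = (-21 + X)*(X + f))
m(t) = 10 + t/8 (m(t) = 3/8 - (-77 - t)/8 = 3/8 + (77/8 + t/8) = 10 + t/8)
W(T, S) = (S + T)² (W(T, S) = (S + T)*(S + T) = (S + T)²)
482070/(-103233) + m(P(0, -26))/W(O, -526) = 482070/(-103233) + (10 + ((-26)² - 21*(-26) - 21*0 - 26*0)/8)/((-526 - 593)²) = 482070*(-1/103233) + (10 + (676 + 546 + 0 + 0)/8)/((-1119)²) = -160690/34411 + (10 + (⅛)*1222)/1252161 = -160690/34411 + (10 + 611/4)*(1/1252161) = -160690/34411 + (651/4)*(1/1252161) = -160690/34411 + 217/1669548 = -268272200933/57450816228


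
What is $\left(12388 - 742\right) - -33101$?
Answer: $44747$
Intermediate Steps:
$\left(12388 - 742\right) - -33101 = \left(12388 - 742\right) + 33101 = 11646 + 33101 = 44747$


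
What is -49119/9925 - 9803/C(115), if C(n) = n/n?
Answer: -97343894/9925 ≈ -9808.0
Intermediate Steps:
C(n) = 1
-49119/9925 - 9803/C(115) = -49119/9925 - 9803/1 = -49119*1/9925 - 9803*1 = -49119/9925 - 9803 = -97343894/9925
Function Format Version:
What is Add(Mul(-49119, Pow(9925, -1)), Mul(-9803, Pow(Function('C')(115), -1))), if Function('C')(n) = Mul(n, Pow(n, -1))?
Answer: Rational(-97343894, 9925) ≈ -9808.0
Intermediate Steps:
Function('C')(n) = 1
Add(Mul(-49119, Pow(9925, -1)), Mul(-9803, Pow(Function('C')(115), -1))) = Add(Mul(-49119, Pow(9925, -1)), Mul(-9803, Pow(1, -1))) = Add(Mul(-49119, Rational(1, 9925)), Mul(-9803, 1)) = Add(Rational(-49119, 9925), -9803) = Rational(-97343894, 9925)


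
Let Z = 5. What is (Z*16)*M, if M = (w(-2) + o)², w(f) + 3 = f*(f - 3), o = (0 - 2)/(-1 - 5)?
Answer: 38720/9 ≈ 4302.2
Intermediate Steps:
o = ⅓ (o = -2/(-6) = -2*(-⅙) = ⅓ ≈ 0.33333)
w(f) = -3 + f*(-3 + f) (w(f) = -3 + f*(f - 3) = -3 + f*(-3 + f))
M = 484/9 (M = ((-3 + (-2)² - 3*(-2)) + ⅓)² = ((-3 + 4 + 6) + ⅓)² = (7 + ⅓)² = (22/3)² = 484/9 ≈ 53.778)
(Z*16)*M = (5*16)*(484/9) = 80*(484/9) = 38720/9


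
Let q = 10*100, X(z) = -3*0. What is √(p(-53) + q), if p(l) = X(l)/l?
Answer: 10*√10 ≈ 31.623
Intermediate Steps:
X(z) = 0
p(l) = 0 (p(l) = 0/l = 0)
q = 1000
√(p(-53) + q) = √(0 + 1000) = √1000 = 10*√10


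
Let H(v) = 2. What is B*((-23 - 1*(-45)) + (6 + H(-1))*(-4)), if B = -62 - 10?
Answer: 720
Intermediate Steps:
B = -72
B*((-23 - 1*(-45)) + (6 + H(-1))*(-4)) = -72*((-23 - 1*(-45)) + (6 + 2)*(-4)) = -72*((-23 + 45) + 8*(-4)) = -72*(22 - 32) = -72*(-10) = 720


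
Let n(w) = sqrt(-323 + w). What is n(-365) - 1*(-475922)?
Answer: 475922 + 4*I*sqrt(43) ≈ 4.7592e+5 + 26.23*I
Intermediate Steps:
n(-365) - 1*(-475922) = sqrt(-323 - 365) - 1*(-475922) = sqrt(-688) + 475922 = 4*I*sqrt(43) + 475922 = 475922 + 4*I*sqrt(43)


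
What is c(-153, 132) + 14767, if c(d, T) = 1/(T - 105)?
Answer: 398710/27 ≈ 14767.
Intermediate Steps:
c(d, T) = 1/(-105 + T)
c(-153, 132) + 14767 = 1/(-105 + 132) + 14767 = 1/27 + 14767 = 398710/27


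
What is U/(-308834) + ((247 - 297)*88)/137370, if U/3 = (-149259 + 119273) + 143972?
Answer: -2416682003/2121226329 ≈ -1.1393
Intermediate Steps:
U = 341958 (U = 3*((-149259 + 119273) + 143972) = 3*(-29986 + 143972) = 3*113986 = 341958)
U/(-308834) + ((247 - 297)*88)/137370 = 341958/(-308834) + ((247 - 297)*88)/137370 = 341958*(-1/308834) - 50*88*(1/137370) = -170979/154417 - 4400*1/137370 = -170979/154417 - 440/13737 = -2416682003/2121226329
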